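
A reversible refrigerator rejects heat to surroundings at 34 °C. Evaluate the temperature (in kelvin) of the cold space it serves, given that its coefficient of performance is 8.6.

T_C ≈ 275 K

T_H = 34 °C → 34 + 273.15 = 307.15 K.
COP_R = T_C/(T_H − T_C) ⇒ T_C = T_H·COP_R/(1 + COP_R) = 307.15 × 8.6/(1 + 8.6) = 275 K.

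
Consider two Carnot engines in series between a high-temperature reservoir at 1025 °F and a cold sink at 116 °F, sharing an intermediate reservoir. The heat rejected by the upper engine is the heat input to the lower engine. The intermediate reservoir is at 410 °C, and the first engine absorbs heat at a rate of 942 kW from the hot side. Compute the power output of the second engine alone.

T_H = 1025 °F → (1025 − 32) × 5/9 = 551.67 °C = 824.82 K.
T_C = 116 °F → (116 − 32) × 5/9 = 46.67 °C = 319.82 K.
T_m = 410 °C → 410 + 273.15 = 683.15 K.
Heat entering the second stage: Q_m = Q_H·(T_m/T_H) = 942 × 683.15/824.82 = 780.2 kW.
Second-stage efficiency η₂ = 1 − T_C/T_m = 1 − 319.82/683.15 = 0.5319, so W₂ = η₂·Q_m = 415.0 kW.

Ẇ₂ ≈ 415.0 kW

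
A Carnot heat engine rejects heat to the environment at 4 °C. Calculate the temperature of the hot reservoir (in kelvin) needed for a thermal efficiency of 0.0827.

T_C = 4 °C → 4 + 273.15 = 277.15 K.
From η = 1 − T_C/T_H, solving for T_H gives T_H = T_C/(1 − η) = 277.15/(1 − 0.0827) = 302 K.

T_H ≈ 302 K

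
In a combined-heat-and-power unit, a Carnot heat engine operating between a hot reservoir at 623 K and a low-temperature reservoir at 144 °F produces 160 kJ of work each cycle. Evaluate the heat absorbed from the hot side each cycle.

Q_H ≈ 346.6 kJ

T_C = 144 °F → (144 − 32) × 5/9 = 62.22 °C = 335.37 K.
For a reversible engine, η = 1 − T_C/T_H = 1 − 335.37/623.00 = 0.4617.
Q_H = W/η = 160/0.4617 = 346.6 kJ.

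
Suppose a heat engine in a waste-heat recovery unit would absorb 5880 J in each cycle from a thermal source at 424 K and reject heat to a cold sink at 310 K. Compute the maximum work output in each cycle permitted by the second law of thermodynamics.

W_max ≈ 1581 J

No engine can exceed the Carnot limit: η_max = 1 − T_C/T_H = 1 − 310.00/424.00 = 0.2689.
W_max = η_max · Q_H = 0.2689 × 5880 = 1581 J.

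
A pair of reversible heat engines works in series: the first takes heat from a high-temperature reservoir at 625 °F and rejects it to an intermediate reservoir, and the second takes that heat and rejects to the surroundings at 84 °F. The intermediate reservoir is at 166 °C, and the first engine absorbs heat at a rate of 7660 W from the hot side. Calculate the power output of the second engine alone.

T_H = 625 °F → (625 − 32) × 5/9 = 329.44 °C = 602.59 K.
T_C = 84 °F → (84 − 32) × 5/9 = 28.89 °C = 302.04 K.
T_m = 166 °C → 166 + 273.15 = 439.15 K.
Heat entering the second stage: Q_m = Q_H·(T_m/T_H) = 7660 × 439.15/602.59 = 5580 W.
Second-stage efficiency η₂ = 1 − T_C/T_m = 1 − 302.04/439.15 = 0.3122, so W₂ = η₂·Q_m = 1740 W.

Ẇ₂ ≈ 1740 W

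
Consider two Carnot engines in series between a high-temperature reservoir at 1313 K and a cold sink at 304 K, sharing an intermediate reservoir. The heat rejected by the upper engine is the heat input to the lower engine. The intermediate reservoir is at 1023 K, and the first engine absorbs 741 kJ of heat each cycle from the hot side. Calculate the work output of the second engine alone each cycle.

W₂ ≈ 406 kJ

Heat entering the second stage: Q_m = Q_H·(T_m/T_H) = 741 × 1023.00/1313.00 = 577 kJ.
Second-stage efficiency η₂ = 1 − T_C/T_m = 1 − 304.00/1023.00 = 0.7028, so W₂ = η₂·Q_m = 406 kJ.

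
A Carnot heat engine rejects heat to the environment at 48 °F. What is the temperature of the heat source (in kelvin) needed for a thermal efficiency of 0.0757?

T_H ≈ 305 K

T_C = 48 °F → (48 − 32) × 5/9 = 8.89 °C = 282.04 K.
From η = 1 − T_C/T_H, solving for T_H gives T_H = T_C/(1 − η) = 282.04/(1 − 0.0757) = 305 K.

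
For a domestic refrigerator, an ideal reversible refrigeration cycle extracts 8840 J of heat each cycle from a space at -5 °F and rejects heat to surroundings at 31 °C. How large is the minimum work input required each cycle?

T_H = 31 °C → 31 + 273.15 = 304.15 K.
T_C = -5 °F → (-5 − 32) × 5/9 = -20.56 °C = 252.59 K.
COP_R = T_C/(T_H − T_C) = 252.59/51.56 = 4.8995.
W = Q_C/COP_R = 8840/4.8995 = 1804 J.

W_in ≈ 1804 J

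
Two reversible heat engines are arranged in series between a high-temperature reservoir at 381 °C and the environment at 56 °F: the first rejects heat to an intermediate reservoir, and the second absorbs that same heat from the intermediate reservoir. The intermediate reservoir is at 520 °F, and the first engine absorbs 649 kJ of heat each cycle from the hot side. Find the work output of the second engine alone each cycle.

T_H = 381 °C → 381 + 273.15 = 654.15 K.
T_C = 56 °F → (56 − 32) × 5/9 = 13.33 °C = 286.48 K.
T_m = 520 °F → (520 − 32) × 5/9 = 271.11 °C = 544.26 K.
Heat entering the second stage: Q_m = Q_H·(T_m/T_H) = 649 × 544.26/654.15 = 540 kJ.
Second-stage efficiency η₂ = 1 − T_C/T_m = 1 − 286.48/544.26 = 0.4736, so W₂ = η₂·Q_m = 256 kJ.

W₂ ≈ 256 kJ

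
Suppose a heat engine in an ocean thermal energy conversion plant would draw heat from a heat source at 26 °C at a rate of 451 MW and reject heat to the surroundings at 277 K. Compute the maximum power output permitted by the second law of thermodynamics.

T_H = 26 °C → 26 + 273.15 = 299.15 K.
The second-law ceiling is the Carnot efficiency, η_max = 1 − T_C/T_H = 1 − 277.00/299.15 = 0.0740.
W_max = η_max · Q_H = 0.0740 × 451 = 33.4 MW.

Ẇ_max ≈ 33.4 MW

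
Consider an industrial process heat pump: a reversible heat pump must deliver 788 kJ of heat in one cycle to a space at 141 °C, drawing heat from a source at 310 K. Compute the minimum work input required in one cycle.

T_H = 141 °C → 141 + 273.15 = 414.15 K.
COP_HP = T_H/(T_H − T_C) = 414.15/104.15 = 3.9765.
W = Q_H/COP_HP = 788/3.9765 = 198.2 kJ.

W_in ≈ 198.2 kJ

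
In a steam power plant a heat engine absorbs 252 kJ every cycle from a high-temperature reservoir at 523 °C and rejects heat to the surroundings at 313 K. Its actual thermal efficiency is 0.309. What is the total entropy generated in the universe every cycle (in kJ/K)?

T_H = 523 °C → 523 + 273.15 = 796.15 K.
W = η·Q_H = 0.309 × 252 = 77.87 kJ, so Q_C = Q_H − W = 174.1 kJ.
Entropy balance on the reservoirs: −Q_H/T_H = -0.3165 kJ/K, +Q_C/T_C = 0.5563 kJ/K.
ΔS_univ = −Q_H/T_H + Q_C/T_C = 0.2398 kJ/K (> 0, since η = 0.309 < η_Carnot = 0.607).

ΔS_univ ≈ 0.2398 kJ/K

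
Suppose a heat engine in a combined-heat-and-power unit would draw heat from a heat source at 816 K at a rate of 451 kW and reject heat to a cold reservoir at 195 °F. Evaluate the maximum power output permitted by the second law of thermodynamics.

T_C = 195 °F → (195 − 32) × 5/9 = 90.56 °C = 363.71 K.
The second-law ceiling is the Carnot efficiency, η_max = 1 − T_C/T_H = 1 − 363.71/816.00 = 0.5543.
W_max = η_max · Q_H = 0.5543 × 451 = 250 kW.

Ẇ_max ≈ 250 kW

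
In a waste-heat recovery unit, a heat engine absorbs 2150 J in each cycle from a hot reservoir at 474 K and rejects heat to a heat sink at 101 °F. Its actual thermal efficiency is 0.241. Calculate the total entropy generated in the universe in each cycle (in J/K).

ΔS_univ ≈ 0.703 J/K

T_C = 101 °F → (101 − 32) × 5/9 = 38.33 °C = 311.48 K.
W = η·Q_H = 0.241 × 2150 = 518.1 J, so Q_C = Q_H − W = 1632 J.
Entropy balance on the reservoirs: −Q_H/T_H = -4.536 J/K, +Q_C/T_C = 5.239 J/K.
ΔS_univ = −Q_H/T_H + Q_C/T_C = 0.703 J/K (> 0, since η = 0.241 < η_Carnot = 0.343).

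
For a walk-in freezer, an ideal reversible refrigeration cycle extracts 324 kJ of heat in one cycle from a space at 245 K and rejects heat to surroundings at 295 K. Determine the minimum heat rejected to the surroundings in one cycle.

Q_H ≈ 390.1 kJ

For a reversible cycle Q_H/Q_C = T_H/T_C, so Q_H = Q_C·T_H/T_C = 324 × 295.00/245.00 = 390.1 kJ.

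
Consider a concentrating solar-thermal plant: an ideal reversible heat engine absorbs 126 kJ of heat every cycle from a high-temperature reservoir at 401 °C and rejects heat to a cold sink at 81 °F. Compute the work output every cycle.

W ≈ 69.86 kJ

T_H = 401 °C → 401 + 273.15 = 674.15 K.
T_C = 81 °F → (81 − 32) × 5/9 = 27.22 °C = 300.37 K.
η_rev = 1 − T_C/T_H = 1 − 300.37/674.15 = 0.5544.
W = η·Q_H = 0.5544 × 126 = 69.86 kJ.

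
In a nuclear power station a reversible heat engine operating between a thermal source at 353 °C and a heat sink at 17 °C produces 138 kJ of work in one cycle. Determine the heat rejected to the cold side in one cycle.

T_H = 353 °C → 353 + 273.15 = 626.15 K.
T_C = 17 °C → 17 + 273.15 = 290.15 K.
Carnot efficiency: η = 1 − T_C/T_H = 1 − 290.15/626.15 = 0.5366.
Since Q_C/Q_H = T_C/T_H and Q_H = W/η, Q_C = W·T_C/(T_H − T_C) = 138 × 290.15/336.00 = 119 kJ.

Q_C ≈ 119 kJ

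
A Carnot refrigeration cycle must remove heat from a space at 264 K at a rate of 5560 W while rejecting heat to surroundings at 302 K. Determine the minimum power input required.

Ẇ_in ≈ 800 W

For a reversible refrigerator, COP_R = T_C/(T_H − T_C) = 264.00/38.00 = 6.9474.
W = Q_C/COP_R = 5560/6.9474 = 800 W.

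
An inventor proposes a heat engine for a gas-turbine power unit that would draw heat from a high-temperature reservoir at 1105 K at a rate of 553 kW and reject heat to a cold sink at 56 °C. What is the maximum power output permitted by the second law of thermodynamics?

Ẇ_max ≈ 388 kW

T_C = 56 °C → 56 + 273.15 = 329.15 K.
The upper bound on efficiency is η_max = 1 − T_C/T_H = 1 − 329.15/1105.00 = 0.7021.
W_max = η_max · Q_H = 0.7021 × 553 = 388 kW.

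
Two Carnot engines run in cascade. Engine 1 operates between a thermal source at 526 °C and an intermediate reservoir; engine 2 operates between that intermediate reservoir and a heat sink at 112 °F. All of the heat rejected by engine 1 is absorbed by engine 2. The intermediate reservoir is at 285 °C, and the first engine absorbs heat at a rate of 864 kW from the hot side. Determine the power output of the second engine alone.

Ẇ₂ ≈ 260 kW

T_H = 526 °C → 526 + 273.15 = 799.15 K.
T_C = 112 °F → (112 − 32) × 5/9 = 44.44 °C = 317.59 K.
T_m = 285 °C → 285 + 273.15 = 558.15 K.
Heat entering the second stage: Q_m = Q_H·(T_m/T_H) = 864 × 558.15/799.15 = 603 kW.
Second-stage efficiency η₂ = 1 − T_C/T_m = 1 − 317.59/558.15 = 0.4310, so W₂ = η₂·Q_m = 260 kW.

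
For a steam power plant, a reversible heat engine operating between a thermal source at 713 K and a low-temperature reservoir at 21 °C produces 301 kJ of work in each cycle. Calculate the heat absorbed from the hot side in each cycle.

Q_H ≈ 512.4 kJ

T_C = 21 °C → 21 + 273.15 = 294.15 K.
Since the cycle is reversible, η = 1 − T_C/T_H = 1 − 294.15/713.00 = 0.5874.
Q_H = W/η = 301/0.5874 = 512.4 kJ.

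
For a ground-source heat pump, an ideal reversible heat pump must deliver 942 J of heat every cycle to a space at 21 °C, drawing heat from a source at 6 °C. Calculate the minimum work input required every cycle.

W_in ≈ 48.04 J

T_H = 21 °C → 21 + 273.15 = 294.15 K.
T_C = 6 °C → 6 + 273.15 = 279.15 K.
COP_HP = T_H/(T_H − T_C) = 294.15/15.00 = 19.6100.
W = Q_H/COP_HP = 942/19.6100 = 48.04 J.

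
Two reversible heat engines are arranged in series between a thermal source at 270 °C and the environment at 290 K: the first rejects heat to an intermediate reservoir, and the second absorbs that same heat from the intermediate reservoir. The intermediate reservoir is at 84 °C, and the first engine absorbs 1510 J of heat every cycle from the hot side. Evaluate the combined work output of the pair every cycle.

T_H = 270 °C → 270 + 273.15 = 543.15 K.
Two reversible stages in series are equivalent to a single Carnot engine between T_H and T_C, so η_total = 1 − T_C/T_H = 1 − 290.00/543.15 = 0.4661.
W_total = η_total · Q_H = 0.4661 × 1510 = 704 J.

W_total ≈ 704 J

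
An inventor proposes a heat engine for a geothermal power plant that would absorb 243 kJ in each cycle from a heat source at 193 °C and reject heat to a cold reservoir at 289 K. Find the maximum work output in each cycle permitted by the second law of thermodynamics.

W_max ≈ 92.35 kJ

T_H = 193 °C → 193 + 273.15 = 466.15 K.
By the Carnot theorem, η_max = 1 − T_C/T_H = 1 − 289.00/466.15 = 0.3800.
W_max = η_max · Q_H = 0.3800 × 243 = 92.35 kJ.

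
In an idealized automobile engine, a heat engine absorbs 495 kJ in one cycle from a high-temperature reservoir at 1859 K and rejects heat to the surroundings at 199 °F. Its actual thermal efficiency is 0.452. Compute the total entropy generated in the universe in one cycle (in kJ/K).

ΔS_univ ≈ 0.4750 kJ/K

T_C = 199 °F → (199 − 32) × 5/9 = 92.78 °C = 365.93 K.
W = η·Q_H = 0.452 × 495 = 223.7 kJ, so Q_C = Q_H − W = 271.3 kJ.
Entropy balance on the reservoirs: −Q_H/T_H = -0.2663 kJ/K, +Q_C/T_C = 0.7413 kJ/K.
ΔS_univ = −Q_H/T_H + Q_C/T_C = 0.4750 kJ/K (> 0, since η = 0.452 < η_Carnot = 0.803).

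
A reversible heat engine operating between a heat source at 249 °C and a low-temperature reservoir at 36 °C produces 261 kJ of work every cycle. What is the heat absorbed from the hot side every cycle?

T_H = 249 °C → 249 + 273.15 = 522.15 K.
T_C = 36 °C → 36 + 273.15 = 309.15 K.
Since the cycle is reversible, η = 1 − T_C/T_H = 1 − 309.15/522.15 = 0.4079.
Q_H = W/η = 261/0.4079 = 639.8 kJ.

Q_H ≈ 639.8 kJ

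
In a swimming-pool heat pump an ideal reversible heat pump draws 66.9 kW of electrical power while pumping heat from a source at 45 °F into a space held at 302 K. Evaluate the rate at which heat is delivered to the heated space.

T_C = 45 °F → (45 − 32) × 5/9 = 7.22 °C = 280.37 K.
COP_HP = T_H/(T_H − T_C) = 302.00/21.63 = 13.9635.
Q_H = COP_HP · W = 13.9635 × 66.9 = 934 kW.

Q̇_H ≈ 934 kW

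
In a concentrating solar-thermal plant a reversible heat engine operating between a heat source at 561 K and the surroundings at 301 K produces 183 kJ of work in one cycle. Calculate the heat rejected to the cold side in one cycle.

η_rev = 1 − T_C/T_H = 1 − 301.00/561.00 = 0.4635.
Since Q_C/Q_H = T_C/T_H and Q_H = W/η, Q_C = W·T_C/(T_H − T_C) = 183 × 301.00/260.00 = 211.9 kJ.

Q_C ≈ 211.9 kJ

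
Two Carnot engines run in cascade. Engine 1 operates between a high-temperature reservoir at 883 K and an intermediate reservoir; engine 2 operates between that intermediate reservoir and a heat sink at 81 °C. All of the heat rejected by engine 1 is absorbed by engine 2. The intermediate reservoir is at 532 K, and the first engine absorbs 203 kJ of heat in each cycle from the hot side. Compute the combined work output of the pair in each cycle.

T_C = 81 °C → 81 + 273.15 = 354.15 K.
Two reversible stages in series are equivalent to a single Carnot engine between T_H and T_C, so η_total = 1 − T_C/T_H = 1 − 354.15/883.00 = 0.5989.
W_total = η_total · Q_H = 0.5989 × 203 = 122 kJ.

W_total ≈ 122 kJ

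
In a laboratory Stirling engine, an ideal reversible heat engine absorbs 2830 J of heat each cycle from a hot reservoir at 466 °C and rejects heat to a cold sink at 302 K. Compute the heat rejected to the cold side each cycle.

Q_C ≈ 1160 J

T_H = 466 °C → 466 + 273.15 = 739.15 K.
Since the cycle is reversible, η = 1 − T_C/T_H = 1 − 302.00/739.15 = 0.5914.
For a reversible cycle Q_C/Q_H = T_C/T_H, so Q_C = 2830 × 302.00/739.15 = 1160 J.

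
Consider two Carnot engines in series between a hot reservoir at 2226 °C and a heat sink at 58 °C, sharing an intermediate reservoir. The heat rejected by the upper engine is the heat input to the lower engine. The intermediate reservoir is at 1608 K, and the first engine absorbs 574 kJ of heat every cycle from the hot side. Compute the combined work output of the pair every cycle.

W_total ≈ 498 kJ

T_H = 2226 °C → 2226 + 273.15 = 2499.15 K.
T_C = 58 °C → 58 + 273.15 = 331.15 K.
Two reversible stages in series are equivalent to a single Carnot engine between T_H and T_C, so η_total = 1 − T_C/T_H = 1 − 331.15/2499.15 = 0.8675.
W_total = η_total · Q_H = 0.8675 × 574 = 498 kJ.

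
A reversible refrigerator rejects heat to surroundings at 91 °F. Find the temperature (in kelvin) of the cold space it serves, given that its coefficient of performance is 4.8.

T_H = 91 °F → (91 − 32) × 5/9 = 32.78 °C = 305.93 K.
COP_R = T_C/(T_H − T_C) ⇒ T_C = T_H·COP_R/(1 + COP_R) = 305.93 × 4.8/(1 + 4.8) = 253 K.

T_C ≈ 253 K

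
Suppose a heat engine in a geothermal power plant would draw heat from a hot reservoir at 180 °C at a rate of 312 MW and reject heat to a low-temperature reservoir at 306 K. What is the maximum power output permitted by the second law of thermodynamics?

T_H = 180 °C → 180 + 273.15 = 453.15 K.
The upper bound on efficiency is η_max = 1 − T_C/T_H = 1 − 306.00/453.15 = 0.3247.
W_max = η_max · Q_H = 0.3247 × 312 = 101.3 MW.

Ẇ_max ≈ 101.3 MW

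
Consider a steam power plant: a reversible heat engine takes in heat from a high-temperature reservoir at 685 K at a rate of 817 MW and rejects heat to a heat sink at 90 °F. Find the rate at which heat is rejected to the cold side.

T_C = 90 °F → (90 − 32) × 5/9 = 32.22 °C = 305.37 K.
Carnot efficiency: η = 1 − T_C/T_H = 1 − 305.37/685.00 = 0.5542.
For a reversible cycle Q_C/Q_H = T_C/T_H, so Q_C = 817 × 305.37/685.00 = 364 MW.

Q̇_C ≈ 364 MW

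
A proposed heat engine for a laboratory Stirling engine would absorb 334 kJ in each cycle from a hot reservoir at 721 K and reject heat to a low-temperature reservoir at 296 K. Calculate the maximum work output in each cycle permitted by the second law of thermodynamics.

W_max ≈ 197 kJ

By the Carnot theorem, η_max = 1 − T_C/T_H = 1 − 296.00/721.00 = 0.5895.
W_max = η_max · Q_H = 0.5895 × 334 = 197 kJ.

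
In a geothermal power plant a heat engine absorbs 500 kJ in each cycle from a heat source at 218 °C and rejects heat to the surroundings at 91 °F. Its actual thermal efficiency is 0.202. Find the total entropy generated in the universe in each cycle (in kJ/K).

ΔS_univ ≈ 0.286 kJ/K

T_H = 218 °C → 218 + 273.15 = 491.15 K.
T_C = 91 °F → (91 − 32) × 5/9 = 32.78 °C = 305.93 K.
W = η·Q_H = 0.202 × 500 = 101.0 kJ, so Q_C = Q_H − W = 399.0 kJ.
Reservoir entropy changes: ΔS_H = −Q_H/T_H = −500/491.15 = -1.018 kJ/K and ΔS_C = +Q_C/T_C = 399.0/305.93 = 1.304 kJ/K.
ΔS_univ = −Q_H/T_H + Q_C/T_C = 0.286 kJ/K (> 0, since η = 0.202 < η_Carnot = 0.377).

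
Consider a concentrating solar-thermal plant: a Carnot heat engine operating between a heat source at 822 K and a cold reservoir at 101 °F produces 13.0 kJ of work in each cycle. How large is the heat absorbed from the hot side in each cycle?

Q_H ≈ 20.9 kJ

T_C = 101 °F → (101 − 32) × 5/9 = 38.33 °C = 311.48 K.
Since the cycle is reversible, η = 1 − T_C/T_H = 1 − 311.48/822.00 = 0.6211.
Q_H = W/η = 13.0/0.6211 = 20.9 kJ.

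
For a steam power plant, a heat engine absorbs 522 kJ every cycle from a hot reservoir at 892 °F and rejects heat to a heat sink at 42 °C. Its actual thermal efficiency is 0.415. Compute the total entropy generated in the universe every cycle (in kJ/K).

T_H = 892 °F → (892 − 32) × 5/9 = 477.78 °C = 750.93 K.
T_C = 42 °C → 42 + 273.15 = 315.15 K.
W = η·Q_H = 0.415 × 522 = 216.6 kJ, so Q_C = Q_H − W = 305.4 kJ.
The hot reservoir loses entropy Q_H/T_H = 522/750.93 = 0.6951 kJ/K; the cold reservoir gains Q_C/T_C = 305.4/315.15 = 0.9690 kJ/K.
ΔS_univ = −Q_H/T_H + Q_C/T_C = 0.274 kJ/K (> 0, since η = 0.415 < η_Carnot = 0.580).

ΔS_univ ≈ 0.274 kJ/K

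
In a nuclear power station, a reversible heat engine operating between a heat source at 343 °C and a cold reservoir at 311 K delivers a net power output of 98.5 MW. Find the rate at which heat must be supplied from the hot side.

T_H = 343 °C → 343 + 273.15 = 616.15 K.
η_rev = 1 − T_C/T_H = 1 − 311.00/616.15 = 0.4953.
Q_H = W/η = 98.5/0.4953 = 199 MW.

Q̇_H ≈ 199 MW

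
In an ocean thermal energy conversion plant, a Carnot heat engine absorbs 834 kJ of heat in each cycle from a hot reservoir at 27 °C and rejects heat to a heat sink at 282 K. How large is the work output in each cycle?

T_H = 27 °C → 27 + 273.15 = 300.15 K.
Carnot efficiency: η = 1 − T_C/T_H = 1 − 282.00/300.15 = 0.0605.
W = η·Q_H = 0.0605 × 834 = 50.4 kJ.

W ≈ 50.4 kJ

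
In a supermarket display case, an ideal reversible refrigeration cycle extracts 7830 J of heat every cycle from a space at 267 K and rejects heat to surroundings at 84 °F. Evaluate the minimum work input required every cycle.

T_H = 84 °F → (84 − 32) × 5/9 = 28.89 °C = 302.04 K.
The reversible coefficient of performance is COP_R = T_C/(T_H − T_C) = 267.00/35.04 = 7.6201.
W = Q_C/COP_R = 7830/7.6201 = 1028 J.

W_in ≈ 1028 J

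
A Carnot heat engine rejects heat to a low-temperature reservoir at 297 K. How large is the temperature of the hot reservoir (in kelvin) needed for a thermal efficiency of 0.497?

From η = 1 − T_C/T_H, solving for T_H gives T_H = T_C/(1 − η) = 297.00/(1 − 0.497) = 590 K.

T_H ≈ 590 K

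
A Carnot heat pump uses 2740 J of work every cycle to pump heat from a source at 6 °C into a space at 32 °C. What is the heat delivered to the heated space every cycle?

Q_H ≈ 32200 J

T_H = 32 °C → 32 + 273.15 = 305.15 K.
T_C = 6 °C → 6 + 273.15 = 279.15 K.
For a reversible heat pump, COP_HP = T_H/(T_H − T_C) = 305.15/26.00 = 11.7365.
Q_H = COP_HP · W = 11.7365 × 2740 = 32200 J.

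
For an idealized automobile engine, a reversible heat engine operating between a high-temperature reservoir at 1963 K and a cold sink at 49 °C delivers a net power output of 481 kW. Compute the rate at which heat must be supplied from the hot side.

Q̇_H ≈ 575 kW

T_C = 49 °C → 49 + 273.15 = 322.15 K.
The Carnot efficiency is η = 1 − T_C/T_H = 1 − 322.15/1963.00 = 0.8359.
Q_H = W/η = 481/0.8359 = 575 kW.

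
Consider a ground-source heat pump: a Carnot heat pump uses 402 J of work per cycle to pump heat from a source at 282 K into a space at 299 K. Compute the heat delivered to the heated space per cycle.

Q_H ≈ 7070 J

For a reversible heat pump, COP_HP = T_H/(T_H − T_C) = 299.00/17.00 = 17.5882.
Q_H = COP_HP · W = 17.5882 × 402 = 7070 J.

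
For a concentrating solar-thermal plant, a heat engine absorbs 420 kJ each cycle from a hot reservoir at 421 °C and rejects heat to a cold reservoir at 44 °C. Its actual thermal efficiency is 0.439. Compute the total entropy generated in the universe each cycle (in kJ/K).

T_H = 421 °C → 421 + 273.15 = 694.15 K.
T_C = 44 °C → 44 + 273.15 = 317.15 K.
W = η·Q_H = 0.439 × 420 = 184.4 kJ, so Q_C = Q_H − W = 235.6 kJ.
Reservoir entropy changes: ΔS_H = −Q_H/T_H = −420/694.15 = -0.6051 kJ/K and ΔS_C = +Q_C/T_C = 235.6/317.15 = 0.7429 kJ/K.
ΔS_univ = −Q_H/T_H + Q_C/T_C = 0.138 kJ/K (> 0, since η = 0.439 < η_Carnot = 0.543).

ΔS_univ ≈ 0.138 kJ/K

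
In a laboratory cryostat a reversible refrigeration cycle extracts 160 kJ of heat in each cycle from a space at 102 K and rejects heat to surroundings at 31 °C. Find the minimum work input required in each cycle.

T_H = 31 °C → 31 + 273.15 = 304.15 K.
Carnot COP: COP_R = T_C/(T_H − T_C) = 102.00/202.15 = 0.5046.
W = Q_C/COP_R = 160/0.5046 = 317 kJ.

W_in ≈ 317 kJ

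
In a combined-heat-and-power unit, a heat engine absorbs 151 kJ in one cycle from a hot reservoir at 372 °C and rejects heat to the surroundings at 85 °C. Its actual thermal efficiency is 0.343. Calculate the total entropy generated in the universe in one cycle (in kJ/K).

ΔS_univ ≈ 0.04294 kJ/K

T_H = 372 °C → 372 + 273.15 = 645.15 K.
T_C = 85 °C → 85 + 273.15 = 358.15 K.
W = η·Q_H = 0.343 × 151 = 51.79 kJ, so Q_C = Q_H − W = 99.21 kJ.
Reservoir entropy changes: ΔS_H = −Q_H/T_H = −151/645.15 = -0.2341 kJ/K and ΔS_C = +Q_C/T_C = 99.21/358.15 = 0.2770 kJ/K.
ΔS_univ = −Q_H/T_H + Q_C/T_C = 0.04294 kJ/K (> 0, since η = 0.343 < η_Carnot = 0.445).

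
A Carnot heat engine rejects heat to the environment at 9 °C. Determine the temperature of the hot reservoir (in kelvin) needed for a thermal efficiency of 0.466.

T_H ≈ 528.4 K

T_C = 9 °C → 9 + 273.15 = 282.15 K.
From η = 1 − T_C/T_H, solving for T_H gives T_H = T_C/(1 − η) = 282.15/(1 − 0.466) = 528.4 K.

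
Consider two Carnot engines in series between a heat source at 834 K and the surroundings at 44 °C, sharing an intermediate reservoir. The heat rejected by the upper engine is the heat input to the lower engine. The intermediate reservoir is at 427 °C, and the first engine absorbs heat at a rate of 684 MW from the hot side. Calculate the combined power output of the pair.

Ẇ_total ≈ 423.9 MW

T_C = 44 °C → 44 + 273.15 = 317.15 K.
Two reversible stages in series are equivalent to a single Carnot engine between T_H and T_C, so η_total = 1 − T_C/T_H = 1 − 317.15/834.00 = 0.6197.
W_total = η_total · Q_H = 0.6197 × 684 = 423.9 MW.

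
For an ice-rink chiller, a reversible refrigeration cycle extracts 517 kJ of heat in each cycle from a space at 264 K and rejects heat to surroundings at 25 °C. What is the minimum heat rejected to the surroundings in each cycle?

Q_H ≈ 584 kJ

T_H = 25 °C → 25 + 273.15 = 298.15 K.
For a reversible cycle Q_H/Q_C = T_H/T_C, so Q_H = Q_C·T_H/T_C = 517 × 298.15/264.00 = 584 kJ.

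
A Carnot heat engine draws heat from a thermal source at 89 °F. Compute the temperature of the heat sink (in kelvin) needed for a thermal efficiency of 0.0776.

T_C ≈ 281 K

T_H = 89 °F → (89 − 32) × 5/9 = 31.67 °C = 304.82 K.
From η = 1 − T_C/T_H, T_C = T_H·(1 − η) = 304.82 × (1 − 0.0776) = 281 K.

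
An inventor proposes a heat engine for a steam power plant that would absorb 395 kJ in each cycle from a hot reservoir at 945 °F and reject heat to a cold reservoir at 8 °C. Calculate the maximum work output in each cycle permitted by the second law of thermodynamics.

W_max ≈ 253 kJ

T_H = 945 °F → (945 − 32) × 5/9 = 507.22 °C = 780.37 K.
T_C = 8 °C → 8 + 273.15 = 281.15 K.
The second-law ceiling is the Carnot efficiency, η_max = 1 − T_C/T_H = 1 − 281.15/780.37 = 0.6397.
W_max = η_max · Q_H = 0.6397 × 395 = 253 kJ.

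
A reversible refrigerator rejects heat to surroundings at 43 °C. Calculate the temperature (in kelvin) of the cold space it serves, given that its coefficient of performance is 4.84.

T_C ≈ 262.0 K

T_H = 43 °C → 43 + 273.15 = 316.15 K.
COP_R = T_C/(T_H − T_C) ⇒ T_C = T_H·COP_R/(1 + COP_R) = 316.15 × 4.84/(1 + 4.84) = 262.0 K.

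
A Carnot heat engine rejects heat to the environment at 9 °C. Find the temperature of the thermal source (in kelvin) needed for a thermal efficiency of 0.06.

T_H ≈ 300.2 K

T_C = 9 °C → 9 + 273.15 = 282.15 K.
From η = 1 − T_C/T_H, solving for T_H gives T_H = T_C/(1 − η) = 282.15/(1 − 0.06) = 300.2 K.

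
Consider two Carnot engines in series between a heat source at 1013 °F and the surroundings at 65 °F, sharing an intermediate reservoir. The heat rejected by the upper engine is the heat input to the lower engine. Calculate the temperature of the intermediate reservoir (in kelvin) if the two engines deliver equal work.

T_m ≈ 554.8 K

T_H = 1013 °F → (1013 − 32) × 5/9 = 545.00 °C = 818.15 K.
T_C = 65 °F → (65 − 32) × 5/9 = 18.33 °C = 291.48 K.
For reversible stages Q_m = Q_H·(T_m/T_H). Setting W₁ = Q_H(1 − T_m/T_H) equal to W₂ = Q_m(1 − T_C/T_m) = Q_H·(T_m − T_C)/T_H gives T_H − T_m = T_m − T_C, so T_m = (T_H + T_C)/2 = (818.15 + 291.48)/2 = 554.8 K.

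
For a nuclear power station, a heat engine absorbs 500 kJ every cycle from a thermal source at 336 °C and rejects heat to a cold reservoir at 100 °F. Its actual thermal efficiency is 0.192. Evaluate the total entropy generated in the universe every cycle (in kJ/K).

ΔS_univ ≈ 0.479 kJ/K

T_H = 336 °C → 336 + 273.15 = 609.15 K.
T_C = 100 °F → (100 − 32) × 5/9 = 37.78 °C = 310.93 K.
W = η·Q_H = 0.192 × 500 = 96.00 kJ, so Q_C = Q_H − W = 404.0 kJ.
Reservoir entropy changes: ΔS_H = −Q_H/T_H = −500/609.15 = -0.8208 kJ/K and ΔS_C = +Q_C/T_C = 404.0/310.93 = 1.299 kJ/K.
ΔS_univ = −Q_H/T_H + Q_C/T_C = 0.479 kJ/K (> 0, since η = 0.192 < η_Carnot = 0.490).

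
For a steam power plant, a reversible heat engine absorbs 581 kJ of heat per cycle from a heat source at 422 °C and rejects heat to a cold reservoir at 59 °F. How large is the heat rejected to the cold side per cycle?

Q_C ≈ 241 kJ

T_H = 422 °C → 422 + 273.15 = 695.15 K.
T_C = 59 °F → (59 − 32) × 5/9 = 15.00 °C = 288.15 K.
Since the cycle is reversible, η = 1 − T_C/T_H = 1 − 288.15/695.15 = 0.5855.
For a reversible cycle Q_C/Q_H = T_C/T_H, so Q_C = 581 × 288.15/695.15 = 241 kJ.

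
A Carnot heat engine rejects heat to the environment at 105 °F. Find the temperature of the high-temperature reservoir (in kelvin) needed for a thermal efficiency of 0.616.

T_H ≈ 817 K

T_C = 105 °F → (105 − 32) × 5/9 = 40.56 °C = 313.71 K.
From η = 1 − T_C/T_H, solving for T_H gives T_H = T_C/(1 − η) = 313.71/(1 − 0.616) = 817 K.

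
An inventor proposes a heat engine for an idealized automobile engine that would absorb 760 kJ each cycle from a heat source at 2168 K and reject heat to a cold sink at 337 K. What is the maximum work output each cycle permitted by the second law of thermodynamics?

W_max ≈ 642 kJ

No engine can exceed the Carnot limit: η_max = 1 − T_C/T_H = 1 − 337.00/2168.00 = 0.8446.
W_max = η_max · Q_H = 0.8446 × 760 = 642 kJ.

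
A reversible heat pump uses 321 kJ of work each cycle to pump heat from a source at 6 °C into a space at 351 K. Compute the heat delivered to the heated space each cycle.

T_C = 6 °C → 6 + 273.15 = 279.15 K.
COP_HP = T_H/(T_H − T_C) = 351.00/71.85 = 4.8852.
Q_H = COP_HP · W = 4.8852 × 321 = 1570 kJ.

Q_H ≈ 1570 kJ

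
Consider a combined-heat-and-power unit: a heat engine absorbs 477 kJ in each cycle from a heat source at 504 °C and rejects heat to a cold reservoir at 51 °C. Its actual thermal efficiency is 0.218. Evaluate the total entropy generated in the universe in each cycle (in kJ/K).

T_H = 504 °C → 504 + 273.15 = 777.15 K.
T_C = 51 °C → 51 + 273.15 = 324.15 K.
W = η·Q_H = 0.218 × 477 = 104.0 kJ, so Q_C = Q_H − W = 373.0 kJ.
The hot reservoir loses entropy Q_H/T_H = 477/777.15 = 0.6138 kJ/K; the cold reservoir gains Q_C/T_C = 373.0/324.15 = 1.151 kJ/K.
ΔS_univ = −Q_H/T_H + Q_C/T_C = 0.5370 kJ/K (> 0, since η = 0.218 < η_Carnot = 0.583).

ΔS_univ ≈ 0.5370 kJ/K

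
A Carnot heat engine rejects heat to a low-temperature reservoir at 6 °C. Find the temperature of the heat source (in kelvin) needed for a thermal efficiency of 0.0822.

T_C = 6 °C → 6 + 273.15 = 279.15 K.
From η = 1 − T_C/T_H, solving for T_H gives T_H = T_C/(1 − η) = 279.15/(1 − 0.0822) = 304 K.

T_H ≈ 304 K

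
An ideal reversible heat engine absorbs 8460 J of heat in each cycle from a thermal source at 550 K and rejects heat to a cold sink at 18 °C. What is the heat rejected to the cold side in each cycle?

T_C = 18 °C → 18 + 273.15 = 291.15 K.
Since the cycle is reversible, η = 1 − T_C/T_H = 1 − 291.15/550.00 = 0.4706.
For a reversible cycle Q_C/Q_H = T_C/T_H, so Q_C = 8460 × 291.15/550.00 = 4478 J.

Q_C ≈ 4478 J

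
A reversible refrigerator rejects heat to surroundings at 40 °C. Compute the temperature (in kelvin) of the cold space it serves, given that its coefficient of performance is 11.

T_H = 40 °C → 40 + 273.15 = 313.15 K.
COP_R = T_C/(T_H − T_C) ⇒ T_C = T_H·COP_R/(1 + COP_R) = 313.15 × 11/(1 + 11) = 287 K.

T_C ≈ 287 K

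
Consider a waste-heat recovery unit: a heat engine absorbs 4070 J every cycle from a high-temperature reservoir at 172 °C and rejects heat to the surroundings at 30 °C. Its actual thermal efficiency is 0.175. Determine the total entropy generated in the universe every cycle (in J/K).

T_H = 172 °C → 172 + 273.15 = 445.15 K.
T_C = 30 °C → 30 + 273.15 = 303.15 K.
W = η·Q_H = 0.175 × 4070 = 712.2 J, so Q_C = Q_H − W = 3358 J.
Reservoir entropy changes: ΔS_H = −Q_H/T_H = −4070/445.15 = -9.143 J/K and ΔS_C = +Q_C/T_C = 3358/303.15 = 11.08 J/K.
ΔS_univ = −Q_H/T_H + Q_C/T_C = 1.933 J/K (> 0, since η = 0.175 < η_Carnot = 0.319).

ΔS_univ ≈ 1.933 J/K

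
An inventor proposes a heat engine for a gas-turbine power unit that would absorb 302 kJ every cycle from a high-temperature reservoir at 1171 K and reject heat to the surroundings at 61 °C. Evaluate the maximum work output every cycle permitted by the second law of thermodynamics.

T_C = 61 °C → 61 + 273.15 = 334.15 K.
No engine can exceed the Carnot limit: η_max = 1 − T_C/T_H = 1 − 334.15/1171.00 = 0.7146.
W_max = η_max · Q_H = 0.7146 × 302 = 215.8 kJ.

W_max ≈ 215.8 kJ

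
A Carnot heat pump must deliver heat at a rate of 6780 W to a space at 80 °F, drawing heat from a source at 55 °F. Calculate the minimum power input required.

T_H = 80 °F → (80 − 32) × 5/9 = 26.67 °C = 299.82 K.
T_C = 55 °F → (55 − 32) × 5/9 = 12.78 °C = 285.93 K.
For a reversible heat pump, COP_HP = T_H/(T_H − T_C) = 299.82/13.89 = 21.5868.
W = Q_H/COP_HP = 6780/21.5868 = 314 W.

Ẇ_in ≈ 314 W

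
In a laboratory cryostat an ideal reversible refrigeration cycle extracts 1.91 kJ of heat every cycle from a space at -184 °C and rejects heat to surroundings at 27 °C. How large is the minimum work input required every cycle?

T_H = 27 °C → 27 + 273.15 = 300.15 K.
T_C = -184 °C → -184 + 273.15 = 89.15 K.
COP_R = T_C/(T_H − T_C) = 89.15/211.00 = 0.4225.
W = Q_C/COP_R = 1.91/0.4225 = 4.52 kJ.

W_in ≈ 4.52 kJ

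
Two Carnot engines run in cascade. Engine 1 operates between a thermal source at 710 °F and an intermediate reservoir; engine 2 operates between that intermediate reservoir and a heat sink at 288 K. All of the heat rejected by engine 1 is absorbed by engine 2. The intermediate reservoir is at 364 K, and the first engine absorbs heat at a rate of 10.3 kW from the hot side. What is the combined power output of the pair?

T_H = 710 °F → (710 − 32) × 5/9 = 376.67 °C = 649.82 K.
Two reversible stages in series are equivalent to a single Carnot engine between T_H and T_C, so η_total = 1 − T_C/T_H = 1 − 288.00/649.82 = 0.5568.
W_total = η_total · Q_H = 0.5568 × 10.3 = 5.735 kW.

Ẇ_total ≈ 5.735 kW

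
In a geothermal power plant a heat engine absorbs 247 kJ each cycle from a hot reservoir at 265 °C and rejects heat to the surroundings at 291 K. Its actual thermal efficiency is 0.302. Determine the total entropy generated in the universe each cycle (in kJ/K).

T_H = 265 °C → 265 + 273.15 = 538.15 K.
W = η·Q_H = 0.302 × 247 = 74.59 kJ, so Q_C = Q_H − W = 172.4 kJ.
Entropy balance on the reservoirs: −Q_H/T_H = -0.4590 kJ/K, +Q_C/T_C = 0.5925 kJ/K.
ΔS_univ = −Q_H/T_H + Q_C/T_C = 0.1335 kJ/K (> 0, since η = 0.302 < η_Carnot = 0.459).

ΔS_univ ≈ 0.1335 kJ/K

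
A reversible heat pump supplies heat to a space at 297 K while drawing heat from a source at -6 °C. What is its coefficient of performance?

COP_HP ≈ 9.95

T_C = -6 °C → -6 + 273.15 = 267.15 K.
COP_HP = T_H/(T_H − T_C) = 297.00/(297.00 − 267.15) = 9.95.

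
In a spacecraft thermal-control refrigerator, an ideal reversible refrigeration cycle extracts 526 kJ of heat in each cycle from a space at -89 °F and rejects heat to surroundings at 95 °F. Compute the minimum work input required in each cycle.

W_in ≈ 261 kJ

T_H = 95 °F → (95 − 32) × 5/9 = 35.00 °C = 308.15 K.
T_C = -89 °F → (-89 − 32) × 5/9 = -67.22 °C = 205.93 K.
COP_R = T_C/(T_H − T_C) = 205.93/102.22 = 2.0145.
W = Q_C/COP_R = 526/2.0145 = 261 kJ.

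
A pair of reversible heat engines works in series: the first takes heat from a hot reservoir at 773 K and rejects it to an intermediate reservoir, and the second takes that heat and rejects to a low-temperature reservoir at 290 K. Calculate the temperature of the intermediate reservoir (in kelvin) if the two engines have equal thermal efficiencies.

T_m ≈ 473.5 K

Equal efficiencies require 1 − T_m/T_H = 1 − T_C/T_m, i.e. T_m/T_H = T_C/T_m, so T_m = √(T_H·T_C) = √(773.00 × 290.00) = 473.5 K.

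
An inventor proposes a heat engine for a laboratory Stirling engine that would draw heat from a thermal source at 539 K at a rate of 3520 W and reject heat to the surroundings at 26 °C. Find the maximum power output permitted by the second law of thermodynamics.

Ẇ_max ≈ 1566 W

T_C = 26 °C → 26 + 273.15 = 299.15 K.
No engine can exceed the Carnot limit: η_max = 1 − T_C/T_H = 1 − 299.15/539.00 = 0.4450.
W_max = η_max · Q_H = 0.4450 × 3520 = 1566 W.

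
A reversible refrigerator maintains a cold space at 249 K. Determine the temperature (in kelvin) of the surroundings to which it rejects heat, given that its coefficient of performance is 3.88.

T_H ≈ 313 K

COP_R = T_C/(T_H − T_C) ⇒ T_H = T_C·(1 + 1/COP_R) = 249.00 × (1 + 1/3.88) = 313 K.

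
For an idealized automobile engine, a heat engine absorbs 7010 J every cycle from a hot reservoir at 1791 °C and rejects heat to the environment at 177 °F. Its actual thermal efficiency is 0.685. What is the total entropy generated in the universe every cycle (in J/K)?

ΔS_univ ≈ 2.847 J/K

T_H = 1791 °C → 1791 + 273.15 = 2064.15 K.
T_C = 177 °F → (177 − 32) × 5/9 = 80.56 °C = 353.71 K.
W = η·Q_H = 0.685 × 7010 = 4802 J, so Q_C = Q_H − W = 2208 J.
Reservoir entropy changes: ΔS_H = −Q_H/T_H = −7010/2064.15 = -3.396 J/K and ΔS_C = +Q_C/T_C = 2208/353.71 = 6.243 J/K.
ΔS_univ = −Q_H/T_H + Q_C/T_C = 2.847 J/K (> 0, since η = 0.685 < η_Carnot = 0.829).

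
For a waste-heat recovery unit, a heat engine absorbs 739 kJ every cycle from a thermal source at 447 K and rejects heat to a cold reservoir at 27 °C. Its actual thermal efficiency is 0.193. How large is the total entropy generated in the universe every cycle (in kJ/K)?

T_C = 27 °C → 27 + 273.15 = 300.15 K.
W = η·Q_H = 0.193 × 739 = 142.6 kJ, so Q_C = Q_H − W = 596.4 kJ.
Reservoir entropy changes: ΔS_H = −Q_H/T_H = −739/447.00 = -1.653 kJ/K and ΔS_C = +Q_C/T_C = 596.4/300.15 = 1.987 kJ/K.
ΔS_univ = −Q_H/T_H + Q_C/T_C = 0.334 kJ/K (> 0, since η = 0.193 < η_Carnot = 0.329).

ΔS_univ ≈ 0.334 kJ/K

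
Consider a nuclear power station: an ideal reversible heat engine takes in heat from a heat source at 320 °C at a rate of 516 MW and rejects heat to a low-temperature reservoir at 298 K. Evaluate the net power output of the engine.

Ẇ ≈ 257 MW

T_H = 320 °C → 320 + 273.15 = 593.15 K.
Carnot efficiency: η = 1 − T_C/T_H = 1 − 298.00/593.15 = 0.4976.
W = η·Q_H = 0.4976 × 516 = 257 MW.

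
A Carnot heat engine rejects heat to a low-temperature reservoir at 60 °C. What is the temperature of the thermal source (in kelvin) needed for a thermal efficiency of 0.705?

T_H ≈ 1130 K

T_C = 60 °C → 60 + 273.15 = 333.15 K.
From η = 1 − T_C/T_H, solving for T_H gives T_H = T_C/(1 − η) = 333.15/(1 − 0.705) = 1130 K.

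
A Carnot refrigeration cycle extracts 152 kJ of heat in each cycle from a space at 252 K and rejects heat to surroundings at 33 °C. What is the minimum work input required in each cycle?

W_in ≈ 32.7 kJ

T_H = 33 °C → 33 + 273.15 = 306.15 K.
Carnot COP: COP_R = T_C/(T_H − T_C) = 252.00/54.15 = 4.6537.
W = Q_C/COP_R = 152/4.6537 = 32.7 kJ.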